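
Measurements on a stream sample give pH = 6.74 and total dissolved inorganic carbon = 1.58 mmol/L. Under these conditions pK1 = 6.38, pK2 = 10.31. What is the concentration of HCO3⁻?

[HCO3⁻] = 1.10 mmol/L

α₁ = 1 / (1 + [H⁺]/K1 + K2/[H⁺]) = 1 / (1 + 10^-0.36 + 10^-3.57)
   = 1 / (1 + 0.43652 + 0.00026915) = 1/1.4368 = 0.6960
[HCO3⁻] = α₁ × DIC = 0.6960 × 1.58 = 1.10 mmol/L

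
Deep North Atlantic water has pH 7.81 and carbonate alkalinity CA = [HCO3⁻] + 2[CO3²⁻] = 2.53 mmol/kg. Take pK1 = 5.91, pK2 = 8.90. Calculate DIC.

DIC = 2.38 mmol/kg

CA = [HCO3⁻] + 2[CO3²⁻] = (α₁ + 2α₂)·DIC
At pH 7.81: [H⁺]/K1 = 10^-1.90 = 0.012589, K2/[H⁺] = 10^-1.09 = 0.081283
α₁ = 1/(1 + 0.012589 + 0.081283) = 1/1.0939 = 0.9142; α₂ = α₁·K2/[H⁺] = 0.07431
α₁ + 2α₂ = 1.0628
DIC = CA / (α₁ + 2α₂) = 2.53 / 1.0628 = 2.38 mmol/kg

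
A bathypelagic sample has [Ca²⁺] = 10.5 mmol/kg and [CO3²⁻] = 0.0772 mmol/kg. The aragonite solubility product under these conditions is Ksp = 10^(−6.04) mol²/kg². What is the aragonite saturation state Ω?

Ksp = 10^(−6.04) = 9.120×10^-7
Ω = [Ca²⁺][CO3²⁻]/Ksp = (10.5×10^-3)(0.0772×10^-3) / 9.120×10^-7 = 0.889

Ω = 0.889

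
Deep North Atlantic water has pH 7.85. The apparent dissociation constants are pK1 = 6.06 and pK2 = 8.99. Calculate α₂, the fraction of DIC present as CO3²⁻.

α₂ = 1 / (1 + [H⁺]/K2 + [H⁺]²/(K1K2)) = 1 / (1 + 10^+1.14 + 10^-0.65)
   = 1 / (1 + 13.804 + 0.22387) = 1/15.028 = 0.06654

α₂ = 0.0665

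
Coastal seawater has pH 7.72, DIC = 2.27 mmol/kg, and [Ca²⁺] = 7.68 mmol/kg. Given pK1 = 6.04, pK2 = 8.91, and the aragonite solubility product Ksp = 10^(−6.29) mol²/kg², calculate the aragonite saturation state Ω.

Ω = 2.02

α₂ = 1 / (1 + [H⁺]/K2 + [H⁺]²/(K1K2)) = 1 / (1 + 10^+1.19 + 10^-0.49)
   = 1 / (1 + 15.488 + 0.32359) = 1/16.812 = 0.05948
[CO3²⁻] = α₂ × DIC = 0.05948 × 2.27 = 0.1350 mmol/kg
Ksp = 10^(−6.29) = 5.129×10^-7
Ω = [Ca²⁺][CO3²⁻]/Ksp = (7.68×10^-3)(1.350×10^-4) / 5.129×10^-7 = 2.02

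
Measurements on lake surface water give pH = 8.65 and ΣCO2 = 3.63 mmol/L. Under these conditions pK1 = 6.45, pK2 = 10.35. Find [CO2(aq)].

α₀ = 1 / (1 + K1/[H⁺] + K1K2/[H⁺]²) = 1 / (1 + 10^+2.20 + 10^+0.50)
   = 1 / (1 + 158.49 + 3.1623) = 1/162.65 = 0.006148
[CO2*] = α₀ × DIC = 0.006148 × 3.63 = 0.0223 mmol/L

[CO2*] = 0.0223 mmol/L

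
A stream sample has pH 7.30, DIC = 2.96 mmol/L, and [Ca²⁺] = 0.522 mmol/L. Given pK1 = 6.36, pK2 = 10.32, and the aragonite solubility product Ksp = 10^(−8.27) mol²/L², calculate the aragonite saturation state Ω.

α₂ = 1 / (1 + [H⁺]/K2 + [H⁺]²/(K1K2)) = 1 / (1 + 10^+3.02 + 10^+2.08)
   = 1 / (1 + 1047.1 + 120.23) = 1/1168.4 = 0.0008559
[CO3²⁻] = α₂ × DIC = 0.0008559 × 2.96 = 0.002533 mmol/L = 2.533 μmol/L
Ksp = 10^(−8.27) = 5.370×10^-9
Ω = [Ca²⁺][CO3²⁻]/Ksp = (0.522×10^-3)(2.533×10^-6) / 5.370×10^-9 = 0.246

Ω = 0.246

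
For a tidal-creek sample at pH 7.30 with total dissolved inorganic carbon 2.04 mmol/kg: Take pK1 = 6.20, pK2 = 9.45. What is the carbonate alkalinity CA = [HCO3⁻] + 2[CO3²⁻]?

CA = [HCO3⁻] + 2[CO3²⁻] = (α₁ + 2α₂)·DIC
At pH 7.30: [H⁺]/K1 = 10^-1.10 = 0.079433, K2/[H⁺] = 10^-2.15 = 0.0070795
α₁ = 1/(1 + 0.079433 + 0.0070795) = 1/1.0865 = 0.9204; α₂ = α₁·K2/[H⁺] = 0.006516
α₁ + 2α₂ = 0.9334
CA = 0.9334 × 2.04 = 1.90 mmol/kg

CA = 1.90 mmol/kg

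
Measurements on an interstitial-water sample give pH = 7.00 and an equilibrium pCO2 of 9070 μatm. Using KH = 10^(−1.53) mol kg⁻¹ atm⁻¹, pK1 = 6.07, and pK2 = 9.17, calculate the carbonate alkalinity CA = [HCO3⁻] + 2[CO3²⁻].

CA = 2.31 mmol/kg

[CO2*] = KH · pCO2 = 10^(−1.53) × 9070×10^-6 = 2.677×10^-4 mol/kg
α₀ = 1/(1 + K1/[H⁺] + K1K2/[H⁺]²) = 1/(1 + 10^+0.93 + 10^-1.24) = 0.1045
DIC = [CO2*]/α₀ = 2.677×10^-4 / 0.1045 = 2.561 mmol/kg
CA = (α₁ + 2α₂)·DIC = (0.8895 + 2×0.006014) × 2.561 = 2.31 mmol/kg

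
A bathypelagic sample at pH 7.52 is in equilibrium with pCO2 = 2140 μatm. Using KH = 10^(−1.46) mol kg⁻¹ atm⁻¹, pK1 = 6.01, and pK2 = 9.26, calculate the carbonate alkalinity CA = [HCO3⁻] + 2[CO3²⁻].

CA = 2.49 mmol/kg

[CO2*] = KH · pCO2 = 10^(−1.46) × 2140×10^-6 = 7.420×10^-5 mol/kg
α₀ = 1/(1 + K1/[H⁺] + K1K2/[H⁺]²) = 1/(1 + 10^+1.51 + 10^-0.23) = 0.02946
DIC = [CO2*]/α₀ = 7.420×10^-5 / 0.02946 = 2.519 mmol/kg
CA = (α₁ + 2α₂)·DIC = (0.9532 + 2×0.01735) × 2.519 = 2.49 mmol/kg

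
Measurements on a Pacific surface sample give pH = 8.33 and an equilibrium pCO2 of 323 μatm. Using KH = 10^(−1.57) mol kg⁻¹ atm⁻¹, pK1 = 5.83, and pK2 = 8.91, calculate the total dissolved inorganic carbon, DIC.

DIC = 3.48 mmol/kg

[CO2*] = KH · pCO2 = 10^(−1.57) × 323×10^-6 = 8.694×10^-6 mol/kg
α₀ = 1/(1 + K1/[H⁺] + K1K2/[H⁺]²) = 1/(1 + 10^+2.50 + 10^+1.92) = 0.002497
DIC = [CO2*]/α₀ = 8.694×10^-6 / 0.002497 = 3.48 mmol/kg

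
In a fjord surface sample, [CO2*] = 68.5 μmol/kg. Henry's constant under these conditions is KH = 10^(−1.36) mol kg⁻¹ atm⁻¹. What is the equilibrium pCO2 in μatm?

pCO2 = 1570 μatm

KH = 10^(−1.36) = 4.365×10^-2 mol kg⁻¹ atm⁻¹
pCO2 = [CO2*]/KH = 68.5×10^-6 / 4.365×10^-2 = 1.57×10^-3 atm = 1570 μatm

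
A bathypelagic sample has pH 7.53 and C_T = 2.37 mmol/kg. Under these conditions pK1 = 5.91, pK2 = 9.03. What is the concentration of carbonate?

α₂ = 1 / (1 + [H⁺]/K2 + [H⁺]²/(K1K2)) = 1 / (1 + 10^+1.50 + 10^-0.12)
   = 1 / (1 + 31.623 + 0.75858) = 1/33.381 = 0.02996
[CO3²⁻] = α₂ × DIC = 0.02996 × 2.37 = 0.0710 mmol/kg

[CO3²⁻] = 0.0710 mmol/kg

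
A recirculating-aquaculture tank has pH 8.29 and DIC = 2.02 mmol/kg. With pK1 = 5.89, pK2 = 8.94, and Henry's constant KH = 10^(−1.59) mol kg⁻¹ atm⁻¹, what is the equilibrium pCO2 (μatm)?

α₀ = 1 / (1 + K1/[H⁺] + K1K2/[H⁺]²) = 1 / (1 + 10^+2.40 + 10^+1.75)
   = 1 / (1 + 251.19 + 56.234) = 1/308.42 = 0.003242
[CO2*] = α₀ × DIC = 0.003242 × 2.02 = 0.006549 mmol/kg = 6.549 μmol/kg
pCO2 = [CO2*]/KH = 6.549×10^-6 / 2.570×10^-2 = 255 μatm

pCO2 = 255 μatm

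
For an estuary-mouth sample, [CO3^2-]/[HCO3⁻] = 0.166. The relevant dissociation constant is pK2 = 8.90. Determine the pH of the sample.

From K2 = [H⁺][CO3^2-]/[HCO3⁻]:  pH = pK2 + log₁₀([CO3^2-]/[HCO3⁻])
log₁₀(0.166) = -0.780
pH = 8.90 + (-0.780) = 8.12

pH = 8.12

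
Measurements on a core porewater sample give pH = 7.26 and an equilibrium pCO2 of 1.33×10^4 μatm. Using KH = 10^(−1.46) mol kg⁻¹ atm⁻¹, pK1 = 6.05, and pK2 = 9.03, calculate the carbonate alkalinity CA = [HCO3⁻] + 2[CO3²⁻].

CA = 7.73 mmol/kg

[CO2*] = KH · pCO2 = 10^(−1.46) × 1.33×10^4×10^-6 = 4.612×10^-4 mol/kg
α₀ = 1/(1 + K1/[H⁺] + K1K2/[H⁺]²) = 1/(1 + 10^+1.21 + 10^-0.56) = 0.05716
DIC = [CO2*]/α₀ = 4.612×10^-4 / 0.05716 = 8.067 mmol/kg
CA = (α₁ + 2α₂)·DIC = (0.9271 + 2×0.01574) × 8.067 = 7.73 mmol/kg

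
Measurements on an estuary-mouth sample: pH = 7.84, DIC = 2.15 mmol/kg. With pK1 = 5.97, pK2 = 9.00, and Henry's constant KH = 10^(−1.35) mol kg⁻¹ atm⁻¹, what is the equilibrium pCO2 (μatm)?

α₀ = 1 / (1 + K1/[H⁺] + K1K2/[H⁺]²) = 1 / (1 + 10^+1.87 + 10^+0.71)
   = 1 / (1 + 74.131 + 5.1286) = 1/80.260 = 0.01246
[CO2*] = α₀ × DIC = 0.01246 × 2.15 = 0.02679 mmol/kg
pCO2 = [CO2*]/KH = 2.679×10^-5 / 4.467×10^-2 = 600 μatm

pCO2 = 600 μatm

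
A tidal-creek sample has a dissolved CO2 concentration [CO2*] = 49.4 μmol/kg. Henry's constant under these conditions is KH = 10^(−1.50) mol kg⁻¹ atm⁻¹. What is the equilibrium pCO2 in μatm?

pCO2 = 1560 μatm

KH = 10^(−1.50) = 3.162×10^-2 mol kg⁻¹ atm⁻¹
pCO2 = [CO2*]/KH = 49.4×10^-6 / 3.162×10^-2 = 1.56×10^-3 atm = 1560 μatm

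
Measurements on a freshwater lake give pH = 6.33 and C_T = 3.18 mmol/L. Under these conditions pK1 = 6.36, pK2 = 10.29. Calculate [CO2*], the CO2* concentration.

α₀ = 1 / (1 + K1/[H⁺] + K1K2/[H⁺]²) = 1 / (1 + 10^-0.03 + 10^-3.99)
   = 1 / (1 + 0.93325 + 0.00010233) = 1/1.9334 = 0.5172
[CO2*] = α₀ × DIC = 0.5172 × 3.18 = 1.64 mmol/L

[CO2*] = 1.64 mmol/L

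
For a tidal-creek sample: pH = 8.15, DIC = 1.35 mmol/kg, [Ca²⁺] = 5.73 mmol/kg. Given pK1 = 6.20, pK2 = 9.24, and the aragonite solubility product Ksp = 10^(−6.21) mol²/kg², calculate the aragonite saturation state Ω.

α₂ = 1 / (1 + [H⁺]/K2 + [H⁺]²/(K1K2)) = 1 / (1 + 10^+1.09 + 10^-0.86)
   = 1 / (1 + 12.303 + 0.13804) = 1/13.441 = 0.07440
[CO3²⁻] = α₂ × DIC = 0.07440 × 1.35 = 0.1004 mmol/kg
Ksp = 10^(−6.21) = 6.166×10^-7
Ω = [Ca²⁺][CO3²⁻]/Ksp = (5.73×10^-3)(1.004×10^-4) / 6.166×10^-7 = 0.933

Ω = 0.933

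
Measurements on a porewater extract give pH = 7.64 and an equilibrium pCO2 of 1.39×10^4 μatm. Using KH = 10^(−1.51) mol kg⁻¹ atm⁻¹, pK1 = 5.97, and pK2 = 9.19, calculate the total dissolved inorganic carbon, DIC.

[CO2*] = KH · pCO2 = 10^(−1.51) × 1.39×10^4×10^-6 = 4.296×10^-4 mol/kg
α₀ = 1/(1 + K1/[H⁺] + K1K2/[H⁺]²) = 1/(1 + 10^+1.67 + 10^+0.12) = 0.02037
DIC = [CO2*]/α₀ = 4.296×10^-4 / 0.02037 = 21.1 mmol/kg

DIC = 21.1 mmol/kg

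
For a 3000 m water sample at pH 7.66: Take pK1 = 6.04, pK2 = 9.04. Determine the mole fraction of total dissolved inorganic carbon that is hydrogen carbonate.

α₁ = 1 / (1 + [H⁺]/K1 + K2/[H⁺]) = 1 / (1 + 10^-1.62 + 10^-1.38)
   = 1 / (1 + 0.023988 + 0.041687) = 1/1.0657 = 0.9384

α₁ = 0.938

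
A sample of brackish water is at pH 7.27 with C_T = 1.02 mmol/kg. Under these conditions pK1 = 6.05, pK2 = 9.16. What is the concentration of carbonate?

[CO3²⁻] = 12.2 μmol/kg

α₂ = 1 / (1 + [H⁺]/K2 + [H⁺]²/(K1K2)) = 1 / (1 + 10^+1.89 + 10^+0.67)
   = 1 / (1 + 77.625 + 4.6774) = 1/83.302 = 0.01200
[CO3²⁻] = α₂ × DIC = 0.01200 × 1.02 = 0.0122 mmol/kg = 12.2 μmol/kg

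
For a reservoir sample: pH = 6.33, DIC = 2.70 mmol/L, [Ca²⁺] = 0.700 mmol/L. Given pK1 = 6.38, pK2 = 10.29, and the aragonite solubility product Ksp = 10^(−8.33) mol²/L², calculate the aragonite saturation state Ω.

Ω = 0.0209

α₂ = 1 / (1 + [H⁺]/K2 + [H⁺]²/(K1K2)) = 1 / (1 + 10^+3.96 + 10^+4.01)
   = 1 / (1 + 9120.1 + 1.0233×10^4) = 1/1.9354×10^4 = 5.167×10^-5
[CO3²⁻] = α₂ × DIC = 5.167×10^-5 × 2.70 = 0.0001395 mmol/L = 0.1395 μmol/L
Ksp = 10^(−8.33) = 4.677×10^-9
Ω = [Ca²⁺][CO3²⁻]/Ksp = (0.700×10^-3)(1.395×10^-7) / 4.677×10^-9 = 0.0209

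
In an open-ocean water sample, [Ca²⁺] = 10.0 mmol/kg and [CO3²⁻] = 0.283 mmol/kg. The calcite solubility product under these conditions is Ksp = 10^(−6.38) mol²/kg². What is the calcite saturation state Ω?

Ksp = 10^(−6.38) = 4.169×10^-7
Ω = [Ca²⁺][CO3²⁻]/Ksp = (10.0×10^-3)(0.283×10^-3) / 4.169×10^-7 = 6.79

Ω = 6.79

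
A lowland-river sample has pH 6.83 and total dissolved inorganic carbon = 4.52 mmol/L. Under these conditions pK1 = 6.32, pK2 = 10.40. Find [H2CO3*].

α₀ = 1 / (1 + K1/[H⁺] + K1K2/[H⁺]²) = 1 / (1 + 10^+0.51 + 10^-3.06)
   = 1 / (1 + 3.2359 + 0.00087096) = 1/4.2368 = 0.2360
[CO2*] = α₀ × DIC = 0.2360 × 4.52 = 1.07 mmol/L

[CO2*] = 1.07 mmol/L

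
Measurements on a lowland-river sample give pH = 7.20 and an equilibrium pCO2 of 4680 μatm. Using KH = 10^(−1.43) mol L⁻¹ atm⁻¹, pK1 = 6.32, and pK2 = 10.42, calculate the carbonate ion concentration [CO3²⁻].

[CO2*] = KH · pCO2 = 10^(−1.43) × 4680×10^-6 = 1.739×10^-4 mol/L
α₀ = 1/(1 + K1/[H⁺] + K1K2/[H⁺]²) = 1/(1 + 10^+0.88 + 10^-2.34) = 0.1164
DIC = [CO2*]/α₀ = 1.739×10^-4 / 0.1164 = 1.494 mmol/L
[CO3²⁻] = α₂·DIC; α₂ = 0.0005321, so [CO3²⁻] = 0.0005321 × 1.494 = 0.000795 mmol/L = 0.795 μmol/L

[CO3²⁻] = 0.795 μmol/L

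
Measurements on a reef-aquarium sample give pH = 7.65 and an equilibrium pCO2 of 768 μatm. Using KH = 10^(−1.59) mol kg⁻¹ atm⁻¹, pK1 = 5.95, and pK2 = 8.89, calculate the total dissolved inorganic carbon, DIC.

[CO2*] = KH · pCO2 = 10^(−1.59) × 768×10^-6 = 1.974×10^-5 mol/kg
α₀ = 1/(1 + K1/[H⁺] + K1K2/[H⁺]²) = 1/(1 + 10^+1.70 + 10^+0.46) = 0.01852
DIC = [CO2*]/α₀ = 1.974×10^-5 / 0.01852 = 1.07 mmol/kg

DIC = 1.07 mmol/kg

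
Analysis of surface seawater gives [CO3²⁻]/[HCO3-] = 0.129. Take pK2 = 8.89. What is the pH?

pH = 8.00

From K2 = [H⁺][CO3²⁻]/[HCO3-]:  pH = pK2 + log₁₀([CO3²⁻]/[HCO3-])
log₁₀(0.129) = -0.889
pH = 8.89 + (-0.889) = 8.00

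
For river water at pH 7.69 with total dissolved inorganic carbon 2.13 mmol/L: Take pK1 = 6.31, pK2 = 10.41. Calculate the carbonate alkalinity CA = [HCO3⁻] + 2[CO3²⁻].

CA = 2.05 mmol/L

CA = [HCO3⁻] + 2[CO3²⁻] = (α₁ + 2α₂)·DIC
At pH 7.69: [H⁺]/K1 = 10^-1.38 = 0.041687, K2/[H⁺] = 10^-2.72 = 0.0019055
α₁ = 1/(1 + 0.041687 + 0.0019055) = 1/1.0436 = 0.9582; α₂ = α₁·K2/[H⁺] = 0.001826
α₁ + 2α₂ = 0.9619
CA = 0.9619 × 2.13 = 2.05 mmol/L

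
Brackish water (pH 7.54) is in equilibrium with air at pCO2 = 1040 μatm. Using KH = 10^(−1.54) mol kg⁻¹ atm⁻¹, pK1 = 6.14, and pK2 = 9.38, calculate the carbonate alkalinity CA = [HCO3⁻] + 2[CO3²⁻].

[CO2*] = KH · pCO2 = 10^(−1.54) × 1040×10^-6 = 2.999×10^-5 mol/kg
α₀ = 1/(1 + K1/[H⁺] + K1K2/[H⁺]²) = 1/(1 + 10^+1.40 + 10^-0.44) = 0.03776
DIC = [CO2*]/α₀ = 2.999×10^-5 / 0.03776 = 0.7943 mmol/kg
CA = (α₁ + 2α₂)·DIC = (0.9485 + 2×0.01371) × 0.7943 = 0.775 mmol/kg

CA = 0.775 mmol/kg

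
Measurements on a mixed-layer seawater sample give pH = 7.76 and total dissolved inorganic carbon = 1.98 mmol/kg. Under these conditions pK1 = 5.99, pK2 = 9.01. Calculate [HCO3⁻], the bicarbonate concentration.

α₁ = 1 / (1 + [H⁺]/K1 + K2/[H⁺]) = 1 / (1 + 10^-1.77 + 10^-1.25)
   = 1 / (1 + 0.016982 + 0.056234) = 1/1.0732 = 0.9318
[HCO3⁻] = α₁ × DIC = 0.9318 × 1.98 = 1.84 mmol/kg

[HCO3⁻] = 1.84 mmol/kg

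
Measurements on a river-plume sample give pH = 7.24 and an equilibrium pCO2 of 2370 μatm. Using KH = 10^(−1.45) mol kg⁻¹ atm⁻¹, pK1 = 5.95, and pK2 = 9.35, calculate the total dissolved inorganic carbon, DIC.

DIC = 1.74 mmol/kg

[CO2*] = KH · pCO2 = 10^(−1.45) × 2370×10^-6 = 8.409×10^-5 mol/kg
α₀ = 1/(1 + K1/[H⁺] + K1K2/[H⁺]²) = 1/(1 + 10^+1.29 + 10^-0.82) = 0.04843
DIC = [CO2*]/α₀ = 8.409×10^-5 / 0.04843 = 1.74 mmol/kg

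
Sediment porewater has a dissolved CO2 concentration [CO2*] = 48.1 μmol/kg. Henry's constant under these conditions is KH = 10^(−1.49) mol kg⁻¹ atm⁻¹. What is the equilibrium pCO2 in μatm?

pCO2 = 1490 μatm

KH = 10^(−1.49) = 3.236×10^-2 mol kg⁻¹ atm⁻¹
pCO2 = [CO2*]/KH = 48.1×10^-6 / 3.236×10^-2 = 1.49×10^-3 atm = 1490 μatm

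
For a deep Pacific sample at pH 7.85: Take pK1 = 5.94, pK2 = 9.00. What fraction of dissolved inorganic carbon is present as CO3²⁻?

α₂ = 1 / (1 + [H⁺]/K2 + [H⁺]²/(K1K2)) = 1 / (1 + 10^+1.15 + 10^-0.76)
   = 1 / (1 + 14.125 + 0.17378) = 1/15.299 = 0.06536

α₂ = 0.0654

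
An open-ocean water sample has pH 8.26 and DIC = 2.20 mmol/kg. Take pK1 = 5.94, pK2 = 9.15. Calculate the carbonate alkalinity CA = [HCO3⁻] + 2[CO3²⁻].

CA = 2.44 mmol/kg

CA = [HCO3⁻] + 2[CO3²⁻] = (α₁ + 2α₂)·DIC
At pH 8.26: [H⁺]/K1 = 10^-2.32 = 0.0047863, K2/[H⁺] = 10^-0.89 = 0.12882
α₁ = 1/(1 + 0.0047863 + 0.12882) = 1/1.1336 = 0.8821; α₂ = α₁·K2/[H⁺] = 0.1136
α₁ + 2α₂ = 1.1094
CA = 1.1094 × 2.20 = 2.44 mmol/kg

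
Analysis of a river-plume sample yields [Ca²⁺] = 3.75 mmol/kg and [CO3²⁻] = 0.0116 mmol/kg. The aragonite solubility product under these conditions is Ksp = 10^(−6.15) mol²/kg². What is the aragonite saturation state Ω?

Ω = 0.0614

Ksp = 10^(−6.15) = 7.079×10^-7
Ω = [Ca²⁺][CO3²⁻]/Ksp = (3.75×10^-3)(0.0116×10^-3) / 7.079×10^-7 = 0.0614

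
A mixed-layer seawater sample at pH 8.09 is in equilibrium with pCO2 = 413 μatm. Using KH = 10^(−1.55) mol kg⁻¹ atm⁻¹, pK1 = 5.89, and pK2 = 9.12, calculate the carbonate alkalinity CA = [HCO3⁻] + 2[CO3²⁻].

[CO2*] = KH · pCO2 = 10^(−1.55) × 413×10^-6 = 1.164×10^-5 mol/kg
α₀ = 1/(1 + K1/[H⁺] + K1K2/[H⁺]²) = 1/(1 + 10^+2.20 + 10^+1.17) = 0.005738
DIC = [CO2*]/α₀ = 1.164×10^-5 / 0.005738 = 2.029 mmol/kg
CA = (α₁ + 2α₂)·DIC = (0.9094 + 2×0.08487) × 2.029 = 2.19 mmol/kg

CA = 2.19 mmol/kg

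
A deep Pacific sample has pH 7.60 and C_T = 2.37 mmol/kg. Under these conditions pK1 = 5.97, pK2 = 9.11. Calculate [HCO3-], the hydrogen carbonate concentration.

[HCO3⁻] = 2.25 mmol/kg

α₁ = 1 / (1 + [H⁺]/K1 + K2/[H⁺]) = 1 / (1 + 10^-1.63 + 10^-1.51)
   = 1 / (1 + 0.023442 + 0.030903) = 1/1.0543 = 0.9485
[HCO3⁻] = α₁ × DIC = 0.9485 × 2.37 = 2.25 mmol/kg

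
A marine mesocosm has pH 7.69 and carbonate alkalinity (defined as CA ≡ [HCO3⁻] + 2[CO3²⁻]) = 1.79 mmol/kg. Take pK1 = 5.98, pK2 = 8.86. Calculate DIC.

CA = [HCO3⁻] + 2[CO3²⁻] = (α₁ + 2α₂)·DIC
At pH 7.69: [H⁺]/K1 = 10^-1.71 = 0.019498, K2/[H⁺] = 10^-1.17 = 0.067608
α₁ = 1/(1 + 0.019498 + 0.067608) = 1/1.0871 = 0.9199; α₂ = α₁·K2/[H⁺] = 0.06219
α₁ + 2α₂ = 1.0443
DIC = CA / (α₁ + 2α₂) = 1.79 / 1.0443 = 1.71 mmol/kg

DIC = 1.71 mmol/kg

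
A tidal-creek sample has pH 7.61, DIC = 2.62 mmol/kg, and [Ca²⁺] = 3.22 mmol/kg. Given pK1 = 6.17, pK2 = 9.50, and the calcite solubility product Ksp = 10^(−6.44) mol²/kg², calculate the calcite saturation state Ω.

Ω = 0.285

α₂ = 1 / (1 + [H⁺]/K2 + [H⁺]²/(K1K2)) = 1 / (1 + 10^+1.89 + 10^+0.45)
   = 1 / (1 + 77.625 + 2.8184) = 1/81.443 = 0.01228
[CO3²⁻] = α₂ × DIC = 0.01228 × 2.62 = 0.03217 mmol/kg
Ksp = 10^(−6.44) = 3.631×10^-7
Ω = [Ca²⁺][CO3²⁻]/Ksp = (3.22×10^-3)(3.217×10^-5) / 3.631×10^-7 = 0.285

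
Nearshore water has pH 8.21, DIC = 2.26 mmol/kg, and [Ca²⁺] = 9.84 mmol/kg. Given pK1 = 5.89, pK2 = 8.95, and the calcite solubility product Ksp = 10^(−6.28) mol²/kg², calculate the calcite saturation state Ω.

Ω = 6.50

α₂ = 1 / (1 + [H⁺]/K2 + [H⁺]²/(K1K2)) = 1 / (1 + 10^+0.74 + 10^-1.58)
   = 1 / (1 + 5.4954 + 0.026303) = 1/6.5217 = 0.1533
[CO3²⁻] = α₂ × DIC = 0.1533 × 2.26 = 0.3465 mmol/kg
Ksp = 10^(−6.28) = 5.248×10^-7
Ω = [Ca²⁺][CO3²⁻]/Ksp = (9.84×10^-3)(3.465×10^-4) / 5.248×10^-7 = 6.50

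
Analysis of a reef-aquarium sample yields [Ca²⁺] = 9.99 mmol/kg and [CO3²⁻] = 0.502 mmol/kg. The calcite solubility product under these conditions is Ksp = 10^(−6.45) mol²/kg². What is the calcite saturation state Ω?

Ω = 14.1

Ksp = 10^(−6.45) = 3.548×10^-7
Ω = [Ca²⁺][CO3²⁻]/Ksp = (9.99×10^-3)(0.502×10^-3) / 3.548×10^-7 = 14.1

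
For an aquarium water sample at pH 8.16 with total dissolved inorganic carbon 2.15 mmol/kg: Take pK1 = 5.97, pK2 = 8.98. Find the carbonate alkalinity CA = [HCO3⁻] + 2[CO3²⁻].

CA = [HCO3⁻] + 2[CO3²⁻] = (α₁ + 2α₂)·DIC
At pH 8.16: [H⁺]/K1 = 10^-2.19 = 0.0064565, K2/[H⁺] = 10^-0.82 = 0.15136
α₁ = 1/(1 + 0.0064565 + 0.15136) = 1/1.1578 = 0.8637; α₂ = α₁·K2/[H⁺] = 0.1307
α₁ + 2α₂ = 1.1251
CA = 1.1251 × 2.15 = 2.42 mmol/kg

CA = 2.42 mmol/kg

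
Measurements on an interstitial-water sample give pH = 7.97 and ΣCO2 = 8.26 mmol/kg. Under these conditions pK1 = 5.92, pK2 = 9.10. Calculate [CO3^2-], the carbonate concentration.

α₂ = 1 / (1 + [H⁺]/K2 + [H⁺]²/(K1K2)) = 1 / (1 + 10^+1.13 + 10^-0.92)
   = 1 / (1 + 13.490 + 0.12023) = 1/14.610 = 0.06845
[CO3²⁻] = α₂ × DIC = 0.06845 × 8.26 = 0.565 mmol/kg

[CO3²⁻] = 0.565 mmol/kg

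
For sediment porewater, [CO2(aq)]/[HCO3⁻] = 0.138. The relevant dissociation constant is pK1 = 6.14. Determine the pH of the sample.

From K1 = [H⁺][HCO3⁻]/[CO2(aq)]:  pH = pK1 − log₁₀([CO2(aq)]/[HCO3⁻])
log₁₀(0.138) = -0.860
pH = 6.14 − (-0.860) = 7.00

pH = 7.00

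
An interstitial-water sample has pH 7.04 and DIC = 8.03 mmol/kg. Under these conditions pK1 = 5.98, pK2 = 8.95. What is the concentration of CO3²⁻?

[CO3²⁻] = 0.0899 mmol/kg

α₂ = 1 / (1 + [H⁺]/K2 + [H⁺]²/(K1K2)) = 1 / (1 + 10^+1.91 + 10^+0.85)
   = 1 / (1 + 81.283 + 7.0795) = 1/89.363 = 0.01119
[CO3²⁻] = α₂ × DIC = 0.01119 × 8.03 = 0.0899 mmol/kg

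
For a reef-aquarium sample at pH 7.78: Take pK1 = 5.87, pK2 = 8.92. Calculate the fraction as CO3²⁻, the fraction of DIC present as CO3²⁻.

α₂ = 0.0668

α₂ = 1 / (1 + [H⁺]/K2 + [H⁺]²/(K1K2)) = 1 / (1 + 10^+1.14 + 10^-0.77)
   = 1 / (1 + 13.804 + 0.16982) = 1/14.974 = 0.06678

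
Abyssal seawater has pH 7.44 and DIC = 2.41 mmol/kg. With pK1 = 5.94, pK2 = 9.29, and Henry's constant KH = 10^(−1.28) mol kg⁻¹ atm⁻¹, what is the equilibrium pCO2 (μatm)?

α₀ = 1 / (1 + K1/[H⁺] + K1K2/[H⁺]²) = 1 / (1 + 10^+1.50 + 10^-0.35)
   = 1 / (1 + 31.623 + 0.44668) = 1/33.069 = 0.03024
[CO2*] = α₀ × DIC = 0.03024 × 2.41 = 0.07288 mmol/kg
pCO2 = [CO2*]/KH = 7.288×10^-5 / 5.248×10^-2 = 1390 μatm

pCO2 = 1390 μatm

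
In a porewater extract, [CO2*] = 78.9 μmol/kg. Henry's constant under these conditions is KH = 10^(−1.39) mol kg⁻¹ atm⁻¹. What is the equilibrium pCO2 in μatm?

KH = 10^(−1.39) = 4.074×10^-2 mol kg⁻¹ atm⁻¹
pCO2 = [CO2*]/KH = 78.9×10^-6 / 4.074×10^-2 = 1.94×10^-3 atm = 1940 μatm

pCO2 = 1940 μatm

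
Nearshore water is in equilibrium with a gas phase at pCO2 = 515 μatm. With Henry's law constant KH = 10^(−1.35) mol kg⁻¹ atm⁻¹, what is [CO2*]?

[CO2*] = 23.0 μmol/kg

KH = 10^(−1.35) = 4.467×10^-2 mol kg⁻¹ atm⁻¹
[CO2*] = KH · pCO2 = 4.467×10^-2 × 515×10^-6 atm = 2.30×10^-5 mol/kg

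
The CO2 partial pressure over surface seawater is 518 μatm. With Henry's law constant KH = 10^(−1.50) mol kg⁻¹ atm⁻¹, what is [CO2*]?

KH = 10^(−1.50) = 3.162×10^-2 mol kg⁻¹ atm⁻¹
[CO2*] = KH · pCO2 = 3.162×10^-2 × 518×10^-6 atm = 1.64×10^-5 mol/kg

[CO2*] = 16.4 μmol/kg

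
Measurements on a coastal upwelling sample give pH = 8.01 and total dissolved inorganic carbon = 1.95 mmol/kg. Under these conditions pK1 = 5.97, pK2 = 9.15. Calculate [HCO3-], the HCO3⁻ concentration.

α₁ = 1 / (1 + [H⁺]/K1 + K2/[H⁺]) = 1 / (1 + 10^-2.04 + 10^-1.14)
   = 1 / (1 + 0.0091201 + 0.072444) = 1/1.0816 = 0.9246
[HCO3⁻] = α₁ × DIC = 0.9246 × 1.95 = 1.80 mmol/kg

[HCO3⁻] = 1.80 mmol/kg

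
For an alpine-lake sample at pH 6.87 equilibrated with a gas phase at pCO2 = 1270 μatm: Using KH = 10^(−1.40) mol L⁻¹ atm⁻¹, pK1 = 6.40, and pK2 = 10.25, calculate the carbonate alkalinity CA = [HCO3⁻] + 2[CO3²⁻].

[CO2*] = KH · pCO2 = 10^(−1.40) × 1270×10^-6 = 5.056×10^-5 mol/L
α₀ = 1/(1 + K1/[H⁺] + K1K2/[H⁺]²) = 1/(1 + 10^+0.47 + 10^-2.91) = 0.2530
DIC = [CO2*]/α₀ = 5.056×10^-5 / 0.2530 = 0.1998 mmol/L
CA = (α₁ + 2α₂)·DIC = (0.7467 + 2×0.0003113) × 0.1998 = 0.149 mmol/L

CA = 0.149 mmol/L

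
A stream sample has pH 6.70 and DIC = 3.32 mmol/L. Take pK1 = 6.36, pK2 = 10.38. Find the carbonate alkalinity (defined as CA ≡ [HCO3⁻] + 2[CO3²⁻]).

CA = 2.28 mmol/L

CA = [HCO3⁻] + 2[CO3²⁻] = (α₁ + 2α₂)·DIC
At pH 6.70: [H⁺]/K1 = 10^-0.34 = 0.45709, K2/[H⁺] = 10^-3.68 = 0.00020893
α₁ = 1/(1 + 0.45709 + 0.00020893) = 1/1.4573 = 0.6862; α₂ = α₁·K2/[H⁺] = 0.0001434
α₁ + 2α₂ = 0.6865
CA = 0.6865 × 3.32 = 2.28 mmol/L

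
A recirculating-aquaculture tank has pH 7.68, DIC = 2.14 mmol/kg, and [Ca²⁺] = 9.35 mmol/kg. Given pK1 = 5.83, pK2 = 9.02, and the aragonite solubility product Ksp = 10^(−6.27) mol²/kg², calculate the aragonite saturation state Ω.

Ω = 1.61

α₂ = 1 / (1 + [H⁺]/K2 + [H⁺]²/(K1K2)) = 1 / (1 + 10^+1.34 + 10^-0.51)
   = 1 / (1 + 21.878 + 0.30903) = 1/23.187 = 0.04313
[CO3²⁻] = α₂ × DIC = 0.04313 × 2.14 = 0.09229 mmol/kg
Ksp = 10^(−6.27) = 5.370×10^-7
Ω = [Ca²⁺][CO3²⁻]/Ksp = (9.35×10^-3)(9.229×10^-5) / 5.370×10^-7 = 1.61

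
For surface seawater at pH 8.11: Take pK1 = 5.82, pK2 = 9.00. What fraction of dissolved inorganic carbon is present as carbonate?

α₂ = 0.114

α₂ = 1 / (1 + [H⁺]/K2 + [H⁺]²/(K1K2)) = 1 / (1 + 10^+0.89 + 10^-1.40)
   = 1 / (1 + 7.7625 + 0.039811) = 1/8.8023 = 0.1136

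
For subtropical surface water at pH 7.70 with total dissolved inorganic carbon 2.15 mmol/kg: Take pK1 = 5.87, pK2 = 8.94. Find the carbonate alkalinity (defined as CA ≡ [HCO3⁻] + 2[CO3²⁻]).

CA = [HCO3⁻] + 2[CO3²⁻] = (α₁ + 2α₂)·DIC
At pH 7.70: [H⁺]/K1 = 10^-1.83 = 0.014791, K2/[H⁺] = 10^-1.24 = 0.057544
α₁ = 1/(1 + 0.014791 + 0.057544) = 1/1.0723 = 0.9325; α₂ = α₁·K2/[H⁺] = 0.05366
α₁ + 2α₂ = 1.0399
CA = 1.0399 × 2.15 = 2.24 mmol/kg

CA = 2.24 mmol/kg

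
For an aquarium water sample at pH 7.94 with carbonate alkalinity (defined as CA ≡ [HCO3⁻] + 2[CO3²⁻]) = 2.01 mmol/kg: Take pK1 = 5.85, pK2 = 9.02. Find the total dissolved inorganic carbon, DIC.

CA = [HCO3⁻] + 2[CO3²⁻] = (α₁ + 2α₂)·DIC
At pH 7.94: [H⁺]/K1 = 10^-2.09 = 0.0081283, K2/[H⁺] = 10^-1.08 = 0.083176
α₁ = 1/(1 + 0.0081283 + 0.083176) = 1/1.0913 = 0.9163; α₂ = α₁·K2/[H⁺] = 0.07622
α₁ + 2α₂ = 1.0688
DIC = CA / (α₁ + 2α₂) = 2.01 / 1.0688 = 1.88 mmol/kg

DIC = 1.88 mmol/kg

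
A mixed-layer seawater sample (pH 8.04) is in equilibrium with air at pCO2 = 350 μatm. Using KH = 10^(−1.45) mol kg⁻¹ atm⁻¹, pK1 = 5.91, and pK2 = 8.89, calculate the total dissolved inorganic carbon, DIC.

[CO2*] = KH · pCO2 = 10^(−1.45) × 350×10^-6 = 1.242×10^-5 mol/kg
α₀ = 1/(1 + K1/[H⁺] + K1K2/[H⁺]²) = 1/(1 + 10^+2.13 + 10^+1.28) = 0.006454
DIC = [CO2*]/α₀ = 1.242×10^-5 / 0.006454 = 1.92 mmol/kg

DIC = 1.92 mmol/kg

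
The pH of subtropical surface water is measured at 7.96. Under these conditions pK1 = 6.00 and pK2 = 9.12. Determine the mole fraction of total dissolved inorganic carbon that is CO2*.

α₀ = 1 / (1 + K1/[H⁺] + K1K2/[H⁺]²) = 1 / (1 + 10^+1.96 + 10^+0.80)
   = 1 / (1 + 91.201 + 6.3096) = 1/98.511 = 0.01015

α₀ = 0.0102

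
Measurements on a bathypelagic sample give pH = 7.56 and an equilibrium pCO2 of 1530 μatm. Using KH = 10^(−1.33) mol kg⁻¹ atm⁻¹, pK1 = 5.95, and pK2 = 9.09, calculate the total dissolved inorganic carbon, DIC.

DIC = 3.07 mmol/kg

[CO2*] = KH · pCO2 = 10^(−1.33) × 1530×10^-6 = 7.156×10^-5 mol/kg
α₀ = 1/(1 + K1/[H⁺] + K1K2/[H⁺]²) = 1/(1 + 10^+1.61 + 10^+0.08) = 0.02329
DIC = [CO2*]/α₀ = 7.156×10^-5 / 0.02329 = 3.07 mmol/kg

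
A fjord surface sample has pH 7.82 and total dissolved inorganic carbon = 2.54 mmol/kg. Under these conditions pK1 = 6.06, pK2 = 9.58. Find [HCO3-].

[HCO3⁻] = 2.45 mmol/kg

α₁ = 1 / (1 + [H⁺]/K1 + K2/[H⁺]) = 1 / (1 + 10^-1.76 + 10^-1.76)
   = 1 / (1 + 0.017378 + 0.017378) = 1/1.0348 = 0.9664
[HCO3⁻] = α₁ × DIC = 0.9664 × 2.54 = 2.45 mmol/kg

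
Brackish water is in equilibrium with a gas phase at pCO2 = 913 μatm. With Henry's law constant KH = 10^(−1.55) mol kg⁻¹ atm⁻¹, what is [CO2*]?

[CO2*] = 25.7 μmol/kg

KH = 10^(−1.55) = 2.818×10^-2 mol kg⁻¹ atm⁻¹
[CO2*] = KH · pCO2 = 2.818×10^-2 × 913×10^-6 atm = 2.57×10^-5 mol/kg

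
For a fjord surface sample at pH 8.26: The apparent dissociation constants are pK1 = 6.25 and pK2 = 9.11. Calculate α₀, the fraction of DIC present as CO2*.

α₀ = 1 / (1 + K1/[H⁺] + K1K2/[H⁺]²) = 1 / (1 + 10^+2.01 + 10^+1.16)
   = 1 / (1 + 102.33 + 14.454) = 1/117.78 = 0.008490

α₀ = 0.00849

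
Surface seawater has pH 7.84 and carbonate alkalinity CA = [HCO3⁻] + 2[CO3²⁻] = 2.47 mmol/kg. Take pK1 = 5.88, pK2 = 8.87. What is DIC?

CA = [HCO3⁻] + 2[CO3²⁻] = (α₁ + 2α₂)·DIC
At pH 7.84: [H⁺]/K1 = 10^-1.96 = 0.010965, K2/[H⁺] = 10^-1.03 = 0.093325
α₁ = 1/(1 + 0.010965 + 0.093325) = 1/1.1043 = 0.9056; α₂ = α₁·K2/[H⁺] = 0.08451
α₁ + 2α₂ = 1.0746
DIC = CA / (α₁ + 2α₂) = 2.47 / 1.0746 = 2.30 mmol/kg

DIC = 2.30 mmol/kg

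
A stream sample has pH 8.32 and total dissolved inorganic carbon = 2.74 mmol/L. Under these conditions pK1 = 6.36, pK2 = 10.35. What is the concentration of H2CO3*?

[CO2*] = 0.0294 mmol/L

α₀ = 1 / (1 + K1/[H⁺] + K1K2/[H⁺]²) = 1 / (1 + 10^+1.96 + 10^-0.07)
   = 1 / (1 + 91.201 + 0.85114) = 1/93.052 = 0.01075
[CO2*] = α₀ × DIC = 0.01075 × 2.74 = 0.0294 mmol/L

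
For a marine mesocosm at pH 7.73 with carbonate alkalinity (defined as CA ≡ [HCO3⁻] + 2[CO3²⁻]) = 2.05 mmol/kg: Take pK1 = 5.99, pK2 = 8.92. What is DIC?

CA = [HCO3⁻] + 2[CO3²⁻] = (α₁ + 2α₂)·DIC
At pH 7.73: [H⁺]/K1 = 10^-1.74 = 0.018197, K2/[H⁺] = 10^-1.19 = 0.064565
α₁ = 1/(1 + 0.018197 + 0.064565) = 1/1.0828 = 0.9236; α₂ = α₁·K2/[H⁺] = 0.05963
α₁ + 2α₂ = 1.0428
DIC = CA / (α₁ + 2α₂) = 2.05 / 1.0428 = 1.97 mmol/kg

DIC = 1.97 mmol/kg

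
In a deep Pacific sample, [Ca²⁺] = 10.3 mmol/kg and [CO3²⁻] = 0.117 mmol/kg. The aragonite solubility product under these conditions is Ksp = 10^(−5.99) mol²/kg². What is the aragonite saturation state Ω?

Ω = 1.18

Ksp = 10^(−5.99) = 1.023×10^-6
Ω = [Ca²⁺][CO3²⁻]/Ksp = (10.3×10^-3)(0.117×10^-3) / 1.023×10^-6 = 1.18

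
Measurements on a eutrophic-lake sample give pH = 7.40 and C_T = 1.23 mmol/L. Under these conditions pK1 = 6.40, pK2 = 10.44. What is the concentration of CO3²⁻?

α₂ = 1 / (1 + [H⁺]/K2 + [H⁺]²/(K1K2)) = 1 / (1 + 10^+3.04 + 10^+2.04)
   = 1 / (1 + 1096.5 + 109.65) = 1/1207.1 = 0.0008284
[CO3²⁻] = α₂ × DIC = 0.0008284 × 1.23 = 0.00102 mmol/L = 1.02 μmol/L

[CO3²⁻] = 1.02 μmol/L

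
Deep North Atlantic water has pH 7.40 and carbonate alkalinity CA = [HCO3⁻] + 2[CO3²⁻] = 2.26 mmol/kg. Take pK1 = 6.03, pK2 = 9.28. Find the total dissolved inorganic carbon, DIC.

DIC = 2.32 mmol/kg

CA = [HCO3⁻] + 2[CO3²⁻] = (α₁ + 2α₂)·DIC
At pH 7.40: [H⁺]/K1 = 10^-1.37 = 0.042658, K2/[H⁺] = 10^-1.88 = 0.013183
α₁ = 1/(1 + 0.042658 + 0.013183) = 1/1.0558 = 0.9471; α₂ = α₁·K2/[H⁺] = 0.01249
α₁ + 2α₂ = 0.9721
DIC = CA / (α₁ + 2α₂) = 2.26 / 0.9721 = 2.32 mmol/kg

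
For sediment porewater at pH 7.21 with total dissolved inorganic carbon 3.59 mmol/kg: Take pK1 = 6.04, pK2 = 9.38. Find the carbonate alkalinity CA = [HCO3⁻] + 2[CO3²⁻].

CA = [HCO3⁻] + 2[CO3²⁻] = (α₁ + 2α₂)·DIC
At pH 7.21: [H⁺]/K1 = 10^-1.17 = 0.067608, K2/[H⁺] = 10^-2.17 = 0.0067608
α₁ = 1/(1 + 0.067608 + 0.0067608) = 1/1.0744 = 0.9308; α₂ = α₁·K2/[H⁺] = 0.006293
α₁ + 2α₂ = 0.9434
CA = 0.9434 × 3.59 = 3.39 mmol/kg

CA = 3.39 mmol/kg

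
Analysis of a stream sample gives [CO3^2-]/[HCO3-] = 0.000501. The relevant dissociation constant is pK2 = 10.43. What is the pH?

pH = 7.13

From K2 = [H⁺][CO3^2-]/[HCO3-]:  pH = pK2 + log₁₀([CO3^2-]/[HCO3-])
log₁₀(0.000501) = -3.300
pH = 10.43 + (-3.300) = 7.13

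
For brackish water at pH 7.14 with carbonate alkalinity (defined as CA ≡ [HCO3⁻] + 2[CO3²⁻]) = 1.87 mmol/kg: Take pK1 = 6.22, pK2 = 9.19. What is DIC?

CA = [HCO3⁻] + 2[CO3²⁻] = (α₁ + 2α₂)·DIC
At pH 7.14: [H⁺]/K1 = 10^-0.92 = 0.12023, K2/[H⁺] = 10^-2.05 = 0.0089125
α₁ = 1/(1 + 0.12023 + 0.0089125) = 1/1.1291 = 0.8856; α₂ = α₁·K2/[H⁺] = 0.007893
α₁ + 2α₂ = 0.9014
DIC = CA / (α₁ + 2α₂) = 1.87 / 0.9014 = 2.07 mmol/kg

DIC = 2.07 mmol/kg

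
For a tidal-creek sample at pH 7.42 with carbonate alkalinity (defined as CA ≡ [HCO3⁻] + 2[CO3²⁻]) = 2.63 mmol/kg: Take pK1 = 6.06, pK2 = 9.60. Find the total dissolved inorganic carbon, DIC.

DIC = 2.73 mmol/kg

CA = [HCO3⁻] + 2[CO3²⁻] = (α₁ + 2α₂)·DIC
At pH 7.42: [H⁺]/K1 = 10^-1.36 = 0.043652, K2/[H⁺] = 10^-2.18 = 0.0066069
α₁ = 1/(1 + 0.043652 + 0.0066069) = 1/1.0503 = 0.9521; α₂ = α₁·K2/[H⁺] = 0.006291
α₁ + 2α₂ = 0.9647
DIC = CA / (α₁ + 2α₂) = 2.63 / 0.9647 = 2.73 mmol/kg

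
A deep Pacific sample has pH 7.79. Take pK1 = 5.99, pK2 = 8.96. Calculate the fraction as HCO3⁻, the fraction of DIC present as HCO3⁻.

α₁ = 1 / (1 + [H⁺]/K1 + K2/[H⁺]) = 1 / (1 + 10^-1.80 + 10^-1.17)
   = 1 / (1 + 0.015849 + 0.067608) = 1/1.0835 = 0.9230

α₁ = 0.923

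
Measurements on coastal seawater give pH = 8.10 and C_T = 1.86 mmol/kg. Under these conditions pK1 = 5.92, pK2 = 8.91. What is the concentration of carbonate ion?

α₂ = 1 / (1 + [H⁺]/K2 + [H⁺]²/(K1K2)) = 1 / (1 + 10^+0.81 + 10^-1.37)
   = 1 / (1 + 6.4565 + 0.042658) = 1/7.4992 = 0.1333
[CO3²⁻] = α₂ × DIC = 0.1333 × 1.86 = 0.248 mmol/kg

[CO3²⁻] = 0.248 mmol/kg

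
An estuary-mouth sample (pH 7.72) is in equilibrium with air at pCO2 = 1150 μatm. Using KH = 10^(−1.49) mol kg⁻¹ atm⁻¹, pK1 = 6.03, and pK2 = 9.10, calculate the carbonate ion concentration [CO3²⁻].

[CO2*] = KH · pCO2 = 10^(−1.49) × 1150×10^-6 = 3.721×10^-5 mol/kg
α₀ = 1/(1 + K1/[H⁺] + K1K2/[H⁺]²) = 1/(1 + 10^+1.69 + 10^+0.31) = 0.01922
DIC = [CO2*]/α₀ = 3.721×10^-5 / 0.01922 = 1.936 mmol/kg
[CO3²⁻] = α₂·DIC; α₂ = 0.03925, so [CO3²⁻] = 0.03925 × 1.936 = 0.0760 mmol/kg

[CO3²⁻] = 0.0760 mmol/kg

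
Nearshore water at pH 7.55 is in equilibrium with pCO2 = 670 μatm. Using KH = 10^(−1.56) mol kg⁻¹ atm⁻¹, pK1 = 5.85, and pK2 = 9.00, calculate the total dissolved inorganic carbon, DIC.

[CO2*] = KH · pCO2 = 10^(−1.56) × 670×10^-6 = 1.845×10^-5 mol/kg
α₀ = 1/(1 + K1/[H⁺] + K1K2/[H⁺]²) = 1/(1 + 10^+1.70 + 10^+0.25) = 0.01890
DIC = [CO2*]/α₀ = 1.845×10^-5 / 0.01890 = 0.976 mmol/kg

DIC = 0.976 mmol/kg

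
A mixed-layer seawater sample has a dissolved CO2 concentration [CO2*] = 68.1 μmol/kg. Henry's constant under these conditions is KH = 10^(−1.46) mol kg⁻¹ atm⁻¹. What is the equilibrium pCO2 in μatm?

pCO2 = 1960 μatm

KH = 10^(−1.46) = 3.467×10^-2 mol kg⁻¹ atm⁻¹
pCO2 = [CO2*]/KH = 68.1×10^-6 / 3.467×10^-2 = 1.96×10^-3 atm = 1960 μatm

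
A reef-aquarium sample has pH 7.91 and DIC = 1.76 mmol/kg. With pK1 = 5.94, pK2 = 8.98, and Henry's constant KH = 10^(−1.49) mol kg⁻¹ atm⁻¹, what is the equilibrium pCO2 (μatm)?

α₀ = 1 / (1 + K1/[H⁺] + K1K2/[H⁺]²) = 1 / (1 + 10^+1.97 + 10^+0.90)
   = 1 / (1 + 93.325 + 7.9433) = 1/102.27 = 0.009778
[CO2*] = α₀ × DIC = 0.009778 × 1.76 = 0.01721 mmol/kg = 17.21 μmol/kg
pCO2 = [CO2*]/KH = 1.721×10^-5 / 3.236×10^-2 = 532 μatm

pCO2 = 532 μatm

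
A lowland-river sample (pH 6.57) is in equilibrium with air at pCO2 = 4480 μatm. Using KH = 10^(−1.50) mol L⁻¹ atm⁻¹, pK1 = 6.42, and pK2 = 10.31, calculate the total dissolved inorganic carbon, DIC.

[CO2*] = KH · pCO2 = 10^(−1.50) × 4480×10^-6 = 1.417×10^-4 mol/L
α₀ = 1/(1 + K1/[H⁺] + K1K2/[H⁺]²) = 1/(1 + 10^+0.15 + 10^-3.59) = 0.4145
DIC = [CO2*]/α₀ = 1.417×10^-4 / 0.4145 = 0.342 mmol/L

DIC = 0.342 mmol/L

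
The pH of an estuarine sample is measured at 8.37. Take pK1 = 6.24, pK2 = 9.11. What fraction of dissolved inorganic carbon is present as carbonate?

α₂ = 1 / (1 + [H⁺]/K2 + [H⁺]²/(K1K2)) = 1 / (1 + 10^+0.74 + 10^-1.39)
   = 1 / (1 + 5.4954 + 0.040738) = 1/6.5361 = 0.1530

α₂ = 0.153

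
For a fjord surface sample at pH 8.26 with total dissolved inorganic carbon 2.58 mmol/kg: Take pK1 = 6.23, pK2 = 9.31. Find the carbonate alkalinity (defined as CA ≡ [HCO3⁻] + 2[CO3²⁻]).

CA = 2.77 mmol/kg

CA = [HCO3⁻] + 2[CO3²⁻] = (α₁ + 2α₂)·DIC
At pH 8.26: [H⁺]/K1 = 10^-2.03 = 0.0093325, K2/[H⁺] = 10^-1.05 = 0.089125
α₁ = 1/(1 + 0.0093325 + 0.089125) = 1/1.0985 = 0.9104; α₂ = α₁·K2/[H⁺] = 0.08114
α₁ + 2α₂ = 1.0726
CA = 1.0726 × 2.58 = 2.77 mmol/kg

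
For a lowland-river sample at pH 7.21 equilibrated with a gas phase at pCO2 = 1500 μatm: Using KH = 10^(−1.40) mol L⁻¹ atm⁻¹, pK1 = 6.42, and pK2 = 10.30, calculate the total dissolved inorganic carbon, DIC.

DIC = 0.428 mmol/L

[CO2*] = KH · pCO2 = 10^(−1.40) × 1500×10^-6 = 5.972×10^-5 mol/L
α₀ = 1/(1 + K1/[H⁺] + K1K2/[H⁺]²) = 1/(1 + 10^+0.79 + 10^-2.30) = 0.1395
DIC = [CO2*]/α₀ = 5.972×10^-5 / 0.1395 = 0.428 mmol/L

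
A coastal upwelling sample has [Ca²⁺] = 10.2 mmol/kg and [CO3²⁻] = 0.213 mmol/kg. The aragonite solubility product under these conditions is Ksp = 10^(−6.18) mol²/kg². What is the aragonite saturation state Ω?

Ω = 3.29

Ksp = 10^(−6.18) = 6.607×10^-7
Ω = [Ca²⁺][CO3²⁻]/Ksp = (10.2×10^-3)(0.213×10^-3) / 6.607×10^-7 = 3.29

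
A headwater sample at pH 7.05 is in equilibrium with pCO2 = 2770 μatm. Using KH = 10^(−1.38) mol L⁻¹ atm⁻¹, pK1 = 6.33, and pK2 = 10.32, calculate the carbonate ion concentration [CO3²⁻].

[CO2*] = KH · pCO2 = 10^(−1.38) × 2770×10^-6 = 1.155×10^-4 mol/L
α₀ = 1/(1 + K1/[H⁺] + K1K2/[H⁺]²) = 1/(1 + 10^+0.72 + 10^-2.55) = 0.1600
DIC = [CO2*]/α₀ = 1.155×10^-4 / 0.1600 = 0.7218 mmol/L
[CO3²⁻] = α₂·DIC; α₂ = 0.0004509, so [CO3²⁻] = 0.0004509 × 0.7218 = 0.000325 mmol/L = 0.325 μmol/L

[CO3²⁻] = 0.325 μmol/L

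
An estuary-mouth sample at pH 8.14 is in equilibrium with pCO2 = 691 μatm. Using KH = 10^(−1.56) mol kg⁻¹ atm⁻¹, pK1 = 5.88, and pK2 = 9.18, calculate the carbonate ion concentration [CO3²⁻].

[CO3²⁻] = 0.316 mmol/kg

[CO2*] = KH · pCO2 = 10^(−1.56) × 691×10^-6 = 1.903×10^-5 mol/kg
α₀ = 1/(1 + K1/[H⁺] + K1K2/[H⁺]²) = 1/(1 + 10^+2.26 + 10^+1.22) = 0.005011
DIC = [CO2*]/α₀ = 1.903×10^-5 / 0.005011 = 3.798 mmol/kg
[CO3²⁻] = α₂·DIC; α₂ = 0.08316, so [CO3²⁻] = 0.08316 × 3.798 = 0.316 mmol/kg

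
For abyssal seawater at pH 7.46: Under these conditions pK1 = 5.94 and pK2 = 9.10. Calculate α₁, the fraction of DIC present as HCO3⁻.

α₁ = 1 / (1 + [H⁺]/K1 + K2/[H⁺]) = 1 / (1 + 10^-1.52 + 10^-1.64)
   = 1 / (1 + 0.030200 + 0.022909) = 1/1.0531 = 0.9496

α₁ = 0.950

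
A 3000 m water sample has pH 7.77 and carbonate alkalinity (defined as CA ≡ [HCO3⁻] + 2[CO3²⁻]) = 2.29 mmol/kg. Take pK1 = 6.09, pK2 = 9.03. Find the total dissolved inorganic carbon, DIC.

DIC = 2.22 mmol/kg

CA = [HCO3⁻] + 2[CO3²⁻] = (α₁ + 2α₂)·DIC
At pH 7.77: [H⁺]/K1 = 10^-1.68 = 0.020893, K2/[H⁺] = 10^-1.26 = 0.054954
α₁ = 1/(1 + 0.020893 + 0.054954) = 1/1.0758 = 0.9295; α₂ = α₁·K2/[H⁺] = 0.05108
α₁ + 2α₂ = 1.0317
DIC = CA / (α₁ + 2α₂) = 2.29 / 1.0317 = 2.22 mmol/kg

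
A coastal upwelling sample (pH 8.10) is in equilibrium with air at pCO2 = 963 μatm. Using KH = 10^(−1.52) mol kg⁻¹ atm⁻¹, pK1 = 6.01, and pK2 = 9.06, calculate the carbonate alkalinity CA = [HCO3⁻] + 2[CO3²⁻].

[CO2*] = KH · pCO2 = 10^(−1.52) × 963×10^-6 = 2.908×10^-5 mol/kg
α₀ = 1/(1 + K1/[H⁺] + K1K2/[H⁺]²) = 1/(1 + 10^+2.09 + 10^+1.13) = 0.007272
DIC = [CO2*]/α₀ = 2.908×10^-5 / 0.007272 = 3.999 mmol/kg
CA = (α₁ + 2α₂)·DIC = (0.8946 + 2×0.09809) × 3.999 = 4.36 mmol/kg

CA = 4.36 mmol/kg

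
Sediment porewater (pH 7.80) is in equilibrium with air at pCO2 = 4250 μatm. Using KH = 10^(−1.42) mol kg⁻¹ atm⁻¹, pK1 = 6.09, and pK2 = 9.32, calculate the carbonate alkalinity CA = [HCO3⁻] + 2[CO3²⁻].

CA = 8.79 mmol/kg

[CO2*] = KH · pCO2 = 10^(−1.42) × 4250×10^-6 = 1.616×10^-4 mol/kg
α₀ = 1/(1 + K1/[H⁺] + K1K2/[H⁺]²) = 1/(1 + 10^+1.71 + 10^+0.19) = 0.01858
DIC = [CO2*]/α₀ = 1.616×10^-4 / 0.01858 = 8.699 mmol/kg
CA = (α₁ + 2α₂)·DIC = (0.9527 + 2×0.02877) × 8.699 = 8.79 mmol/kg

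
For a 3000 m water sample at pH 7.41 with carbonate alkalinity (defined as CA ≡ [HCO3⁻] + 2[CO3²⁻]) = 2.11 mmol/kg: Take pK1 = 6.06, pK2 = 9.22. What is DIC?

DIC = 2.17 mmol/kg

CA = [HCO3⁻] + 2[CO3²⁻] = (α₁ + 2α₂)·DIC
At pH 7.41: [H⁺]/K1 = 10^-1.35 = 0.044668, K2/[H⁺] = 10^-1.81 = 0.015488
α₁ = 1/(1 + 0.044668 + 0.015488) = 1/1.0602 = 0.9433; α₂ = α₁·K2/[H⁺] = 0.01461
α₁ + 2α₂ = 0.9725
DIC = CA / (α₁ + 2α₂) = 2.11 / 0.9725 = 2.17 mmol/kg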